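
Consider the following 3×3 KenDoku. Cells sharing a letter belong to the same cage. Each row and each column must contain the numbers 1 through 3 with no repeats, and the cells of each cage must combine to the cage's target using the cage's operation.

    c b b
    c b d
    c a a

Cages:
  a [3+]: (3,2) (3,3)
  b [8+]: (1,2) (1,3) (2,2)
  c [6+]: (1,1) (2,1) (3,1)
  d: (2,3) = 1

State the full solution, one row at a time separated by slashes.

Cage b has sum 8; hence (1,2) = 2.
Cage b has sum 8, which forces (1,3) = 3.
Cage b has sum 8; hence (2,2) = 3.
D is a freebie, leaving (2,3) = 1.
Column 2 now contains 2, so (3,2) = 1.
Column 3 already has 1; hence (3,3) = 2.
Row 1 now contains 3, so (1,1) = 1.
Row 2 now contains 1, so (2,1) = 2.
2 is placed in row 3, which forces (3,1) = 3.

1 2 3 / 2 3 1 / 3 1 2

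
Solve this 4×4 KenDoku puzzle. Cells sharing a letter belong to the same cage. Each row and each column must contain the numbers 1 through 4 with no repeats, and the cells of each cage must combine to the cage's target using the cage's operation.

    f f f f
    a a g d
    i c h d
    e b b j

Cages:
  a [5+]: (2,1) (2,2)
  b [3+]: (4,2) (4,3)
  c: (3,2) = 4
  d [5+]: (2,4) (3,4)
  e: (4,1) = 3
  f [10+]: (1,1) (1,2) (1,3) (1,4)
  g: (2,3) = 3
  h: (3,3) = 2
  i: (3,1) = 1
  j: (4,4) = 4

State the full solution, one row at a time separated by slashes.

2 3 4 1 / 4 1 3 2 / 1 4 2 3 / 3 2 1 4

Cage g is a single given cell, so (2,3) = 3.
I is a freebie, which forces (3,1) = 1.
Cage c is given, leaving (3,2) = 4.
Cage h is a single given cell, leaving (3,3) = 2.
2 is placed in row 3, so (3,4) = 3.
Cage e is given, so (4,1) = 3.
2 is placed in column 3, so (4,3) = 1.
Cage j is given, leaving (4,4) = 4.
Cage f needs sum 10, which forces (1,1) = 2.
The 4 cells of cage f must have sum 10, so (1,2) = 3.
Column 3 already has 1, leaving (1,3) = 4.
The 4 cells of cage f must have sum 10, which forces (1,4) = 1.
Cage a's pair has sum 5, which forces (2,1) = 4.
The two cells of cage a must have sum 5, leaving (2,2) = 1.
The two cells of cage d must have sum 5; hence (2,4) = 2.
Row 4 now contains 1, leaving (4,2) = 2.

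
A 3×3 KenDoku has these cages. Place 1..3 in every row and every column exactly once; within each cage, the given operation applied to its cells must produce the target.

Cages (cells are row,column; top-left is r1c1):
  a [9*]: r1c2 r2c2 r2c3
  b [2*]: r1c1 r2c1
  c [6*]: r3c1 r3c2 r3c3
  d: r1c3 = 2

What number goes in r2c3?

Cage a needs product 9, which forces r1c2 = 3.
Cage d is a single given cell, which forces r1c3 = 2.
Cage a needs product 9; hence r2c2 = 1.
Cage a needs product 9, so r2c3 = 3.
1 is placed in column 2, leaving r3c2 = 2.
3 is placed in column 3, which forces r3c3 = 1.
2 is placed in row 1, which forces r1c1 = 1.
Row 2 now contains 1, leaving r2c1 = 2.
Row 3 now contains 1; hence r3c1 = 3.
Filled in: 1 3 2 / 2 1 3 / 3 2 1.

3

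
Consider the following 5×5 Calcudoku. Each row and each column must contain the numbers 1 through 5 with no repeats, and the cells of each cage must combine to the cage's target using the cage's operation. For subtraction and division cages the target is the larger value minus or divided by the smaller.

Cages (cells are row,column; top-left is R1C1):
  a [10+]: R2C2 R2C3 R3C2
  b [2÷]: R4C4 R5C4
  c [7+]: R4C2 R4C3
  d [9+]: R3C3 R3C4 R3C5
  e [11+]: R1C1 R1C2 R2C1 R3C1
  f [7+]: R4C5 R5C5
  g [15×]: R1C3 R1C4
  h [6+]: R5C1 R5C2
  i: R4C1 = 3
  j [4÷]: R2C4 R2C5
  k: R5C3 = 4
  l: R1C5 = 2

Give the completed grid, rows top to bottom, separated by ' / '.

Cage l is a single given cell, leaving R1C5 = 2.
Cage i is a single given cell, which forces R4C1 = 3.
K is a freebie, so R5C3 = 4.
The two cells of cage f must have sum 7, so R4C5 = 4.
The two cells of cage f must have sum 7, so R5C5 = 3.
Cage j needs two cells with quotient 4, leaving R2C4 = 4.
4 is placed in column 5; hence R2C5 = 1.
Column 5 already has 1, leaving R3C5 = 5.
Row 3 needs a 4, and only R3C1 is open for it.
Cage e has sum 11, which forces R1C1 = 1.
The 4 cells of cage e must have sum 11, so R1C2 = 4.
The 4 cells of cage e must have sum 11; hence R2C1 = 2.
1 is placed in column 1; hence R5C1 = 5.
5 is placed in row 5, which forces R5C2 = 1.
Row 5 now contains 1, leaving R5C4 = 2.
The 3 cells of cage a must have sum 10; hence R3C2 = 2.
2 is placed in column 2; hence R4C2 = 5.
Row 4 now contains 5; hence R4C3 = 2.
Column 4 now contains 2, so R4C4 = 1.
Column 2 now contains 5, leaving R2C2 = 3.
The 3 cells of cage a must have sum 10, which forces R2C3 = 5.
The 3 cells of cage d must have sum 9, so R3C3 = 1.
Column 4 now contains 1; hence R3C4 = 3.
Column 3 now contains 5, which forces R1C3 = 3.
3 is placed in column 4; hence R1C4 = 5.

1 4 3 5 2 / 2 3 5 4 1 / 4 2 1 3 5 / 3 5 2 1 4 / 5 1 4 2 3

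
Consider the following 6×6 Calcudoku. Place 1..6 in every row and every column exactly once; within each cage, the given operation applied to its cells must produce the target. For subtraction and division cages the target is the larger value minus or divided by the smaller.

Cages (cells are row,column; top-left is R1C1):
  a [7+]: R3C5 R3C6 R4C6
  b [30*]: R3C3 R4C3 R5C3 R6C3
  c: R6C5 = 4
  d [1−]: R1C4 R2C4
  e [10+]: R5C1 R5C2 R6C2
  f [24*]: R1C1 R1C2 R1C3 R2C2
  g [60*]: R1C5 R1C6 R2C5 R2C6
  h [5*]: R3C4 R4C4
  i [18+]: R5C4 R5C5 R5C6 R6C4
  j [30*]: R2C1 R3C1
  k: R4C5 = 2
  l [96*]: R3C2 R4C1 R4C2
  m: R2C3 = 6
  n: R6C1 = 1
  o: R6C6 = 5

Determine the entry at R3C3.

Cage m is a single given cell; hence R2C3 = 6.
Cage l needs product 96; hence R3C2 = 4.
The 3 cells of cage l must have product 96; hence R4C1 = 4.
Cage l needs product 96; hence R4C2 = 6.
K is a freebie; hence R4C5 = 2.
Cage n is given; hence R6C1 = 1.
Cage c is a single given cell, leaving R6C5 = 4.
Cage o is a single given cell, which forces R6C6 = 5.
Row 2 already has 6, so R2C1 = 5.
Cage j needs two cells with product 30; hence R3C1 = 6.
Cage a has sum 7, which forces R3C5 = 3.
Cage a needs sum 7; hence R3C6 = 1.
The 3 cells of cage a must have sum 7, so R4C6 = 3.
Cage f needs product 24, so R1C3 = 4.
Cage g needs product 60; hence R1C5 = 5.
The 4 cells of cage g must have product 60, leaving R1C6 = 6.
Column 5 already has 3; hence R2C5 = 1.
Cage g needs product 60, which forces R2C6 = 2.
1 is placed in row 3, leaving R3C4 = 5.
The two cells of cage h must have product 5, leaving R4C4 = 1.
The 3 cells of cage e must have sum 10; hence R5C2 = 5.
Column 5 already has 1, which forces R5C5 = 6.
2 is placed in column 6, so R5C6 = 4.
Cage f needs product 24, so R1C1 = 2.
Cage f has product 24, so R1C2 = 1.
2 is placed in row 1, which forces R1C4 = 3.
Row 2 already has 2, which forces R2C2 = 3.
Column 4 now contains 3, which forces R2C4 = 4.
Row 3 already has 5, so R3C3 = 2.
Row 4 now contains 1, which forces R4C3 = 5.
2 is placed in column 1, leaving R5C1 = 3.
The 4 cells of cage b must have product 30; hence R5C3 = 1.
Cage i needs sum 18, so R5C4 = 2.
3 is placed in column 2, leaving R6C2 = 2.
Cage b needs product 30; hence R6C3 = 3.
Cage i needs sum 18, so R6C4 = 6.
Completed grid: 2 1 4 3 5 6 / 5 3 6 4 1 2 / 6 4 2 5 3 1 / 4 6 5 1 2 3 / 3 5 1 2 6 4 / 1 2 3 6 4 5.

2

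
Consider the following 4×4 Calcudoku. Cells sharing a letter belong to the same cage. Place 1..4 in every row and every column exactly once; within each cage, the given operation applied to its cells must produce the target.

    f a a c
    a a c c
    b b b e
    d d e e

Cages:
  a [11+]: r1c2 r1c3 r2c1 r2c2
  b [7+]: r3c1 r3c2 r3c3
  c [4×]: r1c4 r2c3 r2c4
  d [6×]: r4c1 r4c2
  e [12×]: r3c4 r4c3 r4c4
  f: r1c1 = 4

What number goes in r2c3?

Cage f is a single given cell, so r1c1 = 4.
Cage a has sum 11, leaving r2c2 = 4.
Row 2 now contains 4, which forces r2c4 = 1.
Column 4 now contains 1, which forces r1c4 = 2.
Row 2 now contains 1; hence r2c3 = 2.
The 3 cells of cage b must have sum 7, leaving r3c3 = 4.
Row 3 already has 4, leaving r3c4 = 3.
Column 3 now contains 2, which forces r4c3 = 1.
Column 4 already has 3, leaving r4c4 = 4.
The 4 cells of cage a must have sum 11, so r1c2 = 1.
Column 3 already has 1, which forces r1c3 = 3.
Row 2 now contains 2, leaving r2c1 = 3.
Column 2 already has 1; hence r3c2 = 2.
3 is placed in column 1, leaving r4c1 = 2.
Column 2 now contains 2, so r4c2 = 3.
Row 3 already has 2, leaving r3c1 = 1.
Completed grid: 4 1 3 2 / 3 4 2 1 / 1 2 4 3 / 2 3 1 4.

2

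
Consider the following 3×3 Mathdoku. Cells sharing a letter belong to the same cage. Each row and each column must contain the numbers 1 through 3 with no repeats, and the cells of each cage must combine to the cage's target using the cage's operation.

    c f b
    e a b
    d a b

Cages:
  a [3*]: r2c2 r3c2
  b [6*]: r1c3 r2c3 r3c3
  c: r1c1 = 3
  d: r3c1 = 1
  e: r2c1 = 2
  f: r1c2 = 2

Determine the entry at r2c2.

1

C is a freebie, which forces r1c1 = 3.
Cage f is a single given cell, so r1c2 = 2.
2 is placed in row 1, which forces r1c3 = 1.
Cage e is given, so r2c1 = 2.
Row 2 now contains 2, leaving r2c3 = 3.
D is a freebie, so r3c1 = 1.
Row 3 now contains 1, leaving r3c2 = 3.
Column 3 now contains 3; hence r3c3 = 2.
Row 2 already has 3, which forces r2c2 = 1.
Completed grid: 3 2 1 / 2 1 3 / 1 3 2.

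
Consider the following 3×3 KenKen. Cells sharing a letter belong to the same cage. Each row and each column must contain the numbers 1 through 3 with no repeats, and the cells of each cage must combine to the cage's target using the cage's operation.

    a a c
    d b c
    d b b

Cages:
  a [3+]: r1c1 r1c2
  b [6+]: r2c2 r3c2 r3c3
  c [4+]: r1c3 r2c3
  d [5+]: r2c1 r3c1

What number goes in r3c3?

Row 1 needs a 3, and only r1c3 is open for it.
3 is placed in column 3, which forces r2c3 = 1.
Column 3 now contains 1, so r3c3 = 2.
The two cells of cage d must have sum 5; hence r2c1 = 2.
Cage b has sum 6, which forces r2c2 = 3.
Row 3 already has 2; hence r3c1 = 3.
The 3 cells of cage b must have sum 6; hence r3c2 = 1.
Column 1 now contains 2, which forces r1c1 = 1.
Column 2 already has 1, so r1c2 = 2.
The full grid is 1 2 3 / 2 3 1 / 3 1 2.

2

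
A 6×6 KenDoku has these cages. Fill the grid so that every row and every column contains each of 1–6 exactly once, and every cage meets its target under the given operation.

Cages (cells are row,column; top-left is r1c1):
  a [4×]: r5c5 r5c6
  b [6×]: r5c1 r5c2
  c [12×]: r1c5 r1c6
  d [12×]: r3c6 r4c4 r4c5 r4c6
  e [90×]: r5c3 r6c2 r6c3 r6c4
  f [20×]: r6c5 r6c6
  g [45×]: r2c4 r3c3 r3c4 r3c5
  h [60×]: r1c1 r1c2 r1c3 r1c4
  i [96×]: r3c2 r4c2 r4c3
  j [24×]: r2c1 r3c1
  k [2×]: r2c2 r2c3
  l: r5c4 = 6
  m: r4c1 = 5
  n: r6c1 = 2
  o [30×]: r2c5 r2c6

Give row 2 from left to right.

Cage g needs product 45, which forces r2c4 = 3.
Cage i needs product 96, so r3c2 = 4.
M is a freebie; hence r4c1 = 5.
The 3 cells of cage i must have product 96, so r4c2 = 6.
Cage i has product 96, which forces r4c3 = 4.
Cage l is a single given cell, leaving r5c4 = 6.
Cage n is given, leaving r6c1 = 2.
The two cells of cage j must have product 24; hence r2c1 = 4.
4 is placed in row 3, which forces r3c1 = 6.
Cage d has product 12, leaving r3c6 = 2.
Cage b needs two cells with product 6, leaving r5c1 = 3.
The two cells of cage b must have product 6; hence r5c2 = 2.
Cage e has product 90, so r6c3 = 6.
Column 1 now contains 3, which forces r1c1 = 1.
Cage h has product 60; hence r1c4 = 4.
Column 2 now contains 2, so r2c2 = 1.
The two cells of cage k must have product 2, which forces r2c3 = 2.
Cage e has product 90, leaving r6c2 = 3.
Column 2 already has 3, so r1c2 = 5.
Cage h needs product 60, leaving r1c3 = 3.
Cage c needs two cells with product 12; hence r1c5 = 2.
The two cells of cage c must have product 12, leaving r1c6 = 6.
Column 6 now contains 6, so r2c6 = 5.
5 is placed in column 6; hence r6c6 = 4.
5 is placed in row 2, so r2c5 = 6.
Cage g needs product 45, so r3c5 = 3.
The 4 cells of cage d must have product 12, leaving r4c4 = 2.
3 is placed in column 5, leaving r4c5 = 1.
Row 4 now contains 1, leaving r4c6 = 3.
Cage a's pair has product 4, leaving r5c5 = 4.
4 is placed in column 6, so r5c6 = 1.
Row 6 now contains 4, so r6c5 = 5.
Row 5 already has 1, which forces r5c3 = 5.
5 is placed in row 6, which forces r6c4 = 1.
Column 3 now contains 5, which forces r3c3 = 1.
Column 4 already has 1, so r3c4 = 5.
The full grid is 1 5 3 4 2 6 / 4 1 2 3 6 5 / 6 4 1 5 3 2 / 5 6 4 2 1 3 / 3 2 5 6 4 1 / 2 3 6 1 5 4.

4 1 2 3 6 5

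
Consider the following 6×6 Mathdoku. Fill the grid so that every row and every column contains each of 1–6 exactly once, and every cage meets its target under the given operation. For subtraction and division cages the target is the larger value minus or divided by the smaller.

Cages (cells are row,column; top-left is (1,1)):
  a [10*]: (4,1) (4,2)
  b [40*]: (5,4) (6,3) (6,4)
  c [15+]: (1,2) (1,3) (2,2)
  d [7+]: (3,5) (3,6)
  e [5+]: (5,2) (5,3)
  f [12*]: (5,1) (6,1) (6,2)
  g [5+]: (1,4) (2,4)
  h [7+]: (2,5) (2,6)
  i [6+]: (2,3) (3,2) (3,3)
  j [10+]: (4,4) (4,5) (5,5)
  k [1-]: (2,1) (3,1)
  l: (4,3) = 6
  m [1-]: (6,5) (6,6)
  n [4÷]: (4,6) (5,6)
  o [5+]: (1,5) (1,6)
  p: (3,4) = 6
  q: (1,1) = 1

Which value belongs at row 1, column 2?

Cage q is given, which forces (1,1) = 1.
P is a freebie, so (3,4) = 6.
L is a freebie; hence (4,3) = 6.
Row 1 needs a 6, and only (1,2) is open for it.
The only place for 5 in row 1 is (1,3).
The 3 cells of cage c must have sum 15, so (2,2) = 4.
In row 1, 4 can only go at (1,4), so (1,4) = 4.
Cage g needs two cells with sum 5, leaving (2,4) = 1.
The 3 cells of cage b must have product 40, which forces (6,3) = 4.
Row 2 needs a 6, and only (2,1) is open for it.
The two cells of cage k must have difference 1; hence (3,1) = 5.
Column 1 already has 5, leaving (4,1) = 2.
Row 4 now contains 2, which forces (4,2) = 5.
Row 4 already has 5, which forces (4,4) = 3.
Column 1 already has 2, so (5,1) = 4.
Row 5 already has 4, leaving (5,6) = 1.
Cage f has product 12, which forces (6,1) = 3.
1 is placed in column 6, leaving (4,6) = 4.
Cage f needs product 12, leaving (6,2) = 1.
The 3 cells of cage i must have sum 6, leaving (3,3) = 1.
Cage d's pair has sum 7; hence (3,5) = 4.
Column 6 now contains 4; hence (3,6) = 3.
Row 4 already has 4, leaving (4,5) = 1.
The 3 cells of cage j must have sum 10, so (5,5) = 6.
Column 5 already has 6, so (6,5) = 5.
Row 6 already has 5, leaving (6,6) = 6.
Cage o's pair has sum 5; hence (1,5) = 3.
Column 6 now contains 3, leaving (1,6) = 2.
Cage i has sum 6; hence (2,3) = 3.
Column 5 now contains 5, leaving (2,5) = 2.
Cage h needs two cells with sum 7, leaving (2,6) = 5.
Row 3 now contains 3, so (3,2) = 2.
Column 2 now contains 2, leaving (5,2) = 3.
Column 3 now contains 3, leaving (5,3) = 2.
Cage b has product 40; hence (5,4) = 5.
Row 6 already has 5, which forces (6,4) = 2.
Completed grid: 1 6 5 4 3 2 / 6 4 3 1 2 5 / 5 2 1 6 4 3 / 2 5 6 3 1 4 / 4 3 2 5 6 1 / 3 1 4 2 5 6.

6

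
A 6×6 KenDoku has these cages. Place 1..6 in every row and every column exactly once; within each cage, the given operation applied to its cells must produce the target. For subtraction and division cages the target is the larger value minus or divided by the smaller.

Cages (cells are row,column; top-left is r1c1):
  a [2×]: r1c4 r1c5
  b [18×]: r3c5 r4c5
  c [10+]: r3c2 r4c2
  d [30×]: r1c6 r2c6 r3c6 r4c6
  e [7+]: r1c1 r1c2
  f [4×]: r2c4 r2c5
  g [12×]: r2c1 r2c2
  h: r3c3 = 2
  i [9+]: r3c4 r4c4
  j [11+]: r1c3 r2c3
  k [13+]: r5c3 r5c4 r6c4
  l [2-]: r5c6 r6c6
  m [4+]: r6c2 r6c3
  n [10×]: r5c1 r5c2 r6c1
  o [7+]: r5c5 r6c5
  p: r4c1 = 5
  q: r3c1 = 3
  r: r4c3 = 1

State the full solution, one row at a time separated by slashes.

4 3 6 2 1 5 / 6 2 5 1 4 3 / 3 4 2 5 6 1 / 5 6 1 4 3 2 / 1 5 4 3 2 6 / 2 1 3 6 5 4

Q is a freebie; hence r3c1 = 3.
H is a freebie, which forces r3c3 = 2.
Row 3 already has 3; hence r3c5 = 6.
Cage p is given, leaving r4c1 = 5.
Cage r is a single given cell, leaving r4c3 = 1.
Column 5 now contains 6; hence r4c5 = 3.
Row 4 already has 3, which forces r4c6 = 2.
Column 3 now contains 1, which forces r6c3 = 3.
6 is placed in row 3, so r3c2 = 4.
Cage i needs two cells with sum 9, which forces r3c4 = 5.
Row 3 already has 5, which forces r3c6 = 1.
Cage c needs two cells with sum 10, so r4c2 = 6.
Cage i needs two cells with sum 9, which forces r4c4 = 4.
Cage n has product 10; hence r5c2 = 5.
Row 5 now contains 5; hence r5c5 = 2.
Row 6 already has 3, which forces r6c2 = 1.
2 is placed in column 5, so r6c5 = 5.
Cage e's pair has sum 7, so r1c1 = 4.
Column 2 already has 1, leaving r1c2 = 3.
Cage a needs two cells with product 2; hence r1c4 = 2.
2 is placed in column 5; hence r1c5 = 1.
Row 1 already has 3, so r1c6 = 5.
Column 1 already has 4; hence r2c1 = 6.
Column 2 already has 3, so r2c2 = 2.
6 is placed in row 2, leaving r2c3 = 5.
Column 4 now contains 4, which forces r2c4 = 1.
Cage f's pair has product 4, so r2c5 = 4.
Column 6 already has 5, leaving r2c6 = 3.
2 is placed in row 5; hence r5c1 = 1.
1 is placed in column 4, so r5c4 = 3.
Row 6 now contains 1, so r6c1 = 2.
The 3 cells of cage k must have sum 13, which forces r6c4 = 6.
6 is placed in row 6, which forces r6c6 = 4.
5 is placed in row 1; hence r1c3 = 6.
Cage k needs sum 13; hence r5c3 = 4.
4 is placed in column 6, leaving r5c6 = 6.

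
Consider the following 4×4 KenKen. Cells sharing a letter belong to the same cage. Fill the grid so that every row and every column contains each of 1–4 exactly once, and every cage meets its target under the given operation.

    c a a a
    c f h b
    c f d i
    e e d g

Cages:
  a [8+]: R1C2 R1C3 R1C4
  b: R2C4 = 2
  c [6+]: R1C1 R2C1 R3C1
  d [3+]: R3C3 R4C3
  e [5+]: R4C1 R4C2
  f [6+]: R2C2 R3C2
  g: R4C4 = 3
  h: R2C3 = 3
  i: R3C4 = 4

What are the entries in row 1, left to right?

Cage h is given, which forces R2C3 = 3.
Cage b is given, which forces R2C4 = 2.
I is a freebie, so R3C4 = 4.
G is a freebie, which forces R4C4 = 3.
Cage a has sum 8, which forces R1C2 = 3.
The 3 cells of cage a must have sum 8; hence R1C3 = 4.
Column 4 now contains 3, which forces R1C4 = 1.
2 is placed in row 2, leaving R2C1 = 1.
2 is placed in row 2, leaving R2C2 = 4.
Row 3 already has 4, which forces R3C2 = 2.
Row 3 now contains 2, which forces R3C3 = 1.
Column 1 now contains 1, leaving R4C1 = 4.
4 is placed in column 2, so R4C2 = 1.
Column 3 already has 1, which forces R4C3 = 2.
3 is placed in row 1, which forces R1C1 = 2.
Row 3 now contains 2; hence R3C1 = 3.
Completed grid: 2 3 4 1 / 1 4 3 2 / 3 2 1 4 / 4 1 2 3.

2 3 4 1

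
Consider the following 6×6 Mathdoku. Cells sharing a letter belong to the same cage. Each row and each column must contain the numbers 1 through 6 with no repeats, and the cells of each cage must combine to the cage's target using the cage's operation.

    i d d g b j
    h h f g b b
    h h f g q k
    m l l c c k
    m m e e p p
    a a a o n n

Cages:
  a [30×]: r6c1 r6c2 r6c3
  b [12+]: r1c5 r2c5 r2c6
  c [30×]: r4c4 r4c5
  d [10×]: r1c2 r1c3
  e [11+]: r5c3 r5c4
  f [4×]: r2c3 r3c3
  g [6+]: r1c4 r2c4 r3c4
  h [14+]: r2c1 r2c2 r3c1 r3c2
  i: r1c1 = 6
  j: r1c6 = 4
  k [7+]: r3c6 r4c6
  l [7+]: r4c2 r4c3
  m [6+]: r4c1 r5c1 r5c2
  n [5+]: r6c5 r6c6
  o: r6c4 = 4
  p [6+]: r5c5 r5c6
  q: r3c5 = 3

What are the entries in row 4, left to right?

2 4 3 6 5 1

Cage i is a single given cell, so r1c1 = 6.
J is a freebie, which forces r1c6 = 4.
Q is a freebie, so r3c5 = 3.
O is a freebie, so r6c4 = 4.
The two cells of cage n must have sum 5, so r6c5 = 2.
Cage n needs two cells with sum 5, which forces r6c6 = 3.
In row 1, 3 can only go at r1c4, so r1c4 = 3.
The only place for 1 in row 1 is r1c5.
The only place for 3 in column 3 is r4c3.
The two cells of cage l must have sum 7, which forces r4c2 = 4.
In column 3, 2 can only go at r1c3, so r1c3 = 2.
Row 1 now contains 2, so r1c2 = 5.
Column 5 needs a 4, and only r5c5 is open for it.
Cage p's pair has sum 6, so r5c6 = 2.
The 3 cells of cage m must have sum 6, so r4c1 = 2.
The only place for 5 in row 3 is r3c1.
Column 1 now contains 5, leaving r6c1 = 1.
Cage a needs product 30, so r6c2 = 6.
The 3 cells of cage a must have product 30, which forces r6c3 = 5.
Column 1 now contains 1, which forces r2c1 = 4.
Cage h has sum 14, leaving r2c2 = 3.
Row 2 now contains 4, which forces r2c3 = 1.
Row 2 already has 1, so r2c4 = 2.
Column 2 already has 6, which forces r3c2 = 2.
1 is placed in column 3, which forces r3c3 = 4.
Column 4 already has 2, leaving r3c4 = 1.
1 is placed in row 3, so r3c6 = 6.
Column 6 now contains 6; hence r4c6 = 1.
Column 1 now contains 1, leaving r5c1 = 3.
Cage m needs sum 6, leaving r5c2 = 1.
5 is placed in column 3; hence r5c3 = 6.
Cage e needs two cells with sum 11; hence r5c4 = 5.
The 3 cells of cage b must have sum 12; hence r2c5 = 6.
Column 6 now contains 6, so r2c6 = 5.
5 is placed in column 4, so r4c4 = 6.
Cage c's pair has product 30; hence r4c5 = 5.
Completed grid: 6 5 2 3 1 4 / 4 3 1 2 6 5 / 5 2 4 1 3 6 / 2 4 3 6 5 1 / 3 1 6 5 4 2 / 1 6 5 4 2 3.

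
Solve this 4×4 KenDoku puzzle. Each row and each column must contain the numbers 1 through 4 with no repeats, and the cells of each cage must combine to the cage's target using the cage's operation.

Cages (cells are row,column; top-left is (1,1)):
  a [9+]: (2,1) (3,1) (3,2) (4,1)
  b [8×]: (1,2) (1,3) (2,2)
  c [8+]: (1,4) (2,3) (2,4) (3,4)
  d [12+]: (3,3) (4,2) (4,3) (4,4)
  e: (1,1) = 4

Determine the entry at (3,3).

4

Cage e is given, leaving (1,1) = 4.
Cage b needs product 8; hence (2,2) = 4.
Cage a needs sum 9, so (3,2) = 3.
Row 3 already has 3; hence (3,3) = 4.
Cage c has sum 8, leaving (2,3) = 2.
The 4 cells of cage d must have sum 12, which forces (4,2) = 1.
The 4 cells of cage d must have sum 12, so (4,3) = 3.
The 4 cells of cage d must have sum 12, so (4,4) = 4.
1 is placed in column 2, so (1,2) = 2.
Column 3 now contains 2, which forces (1,3) = 1.
Row 1 now contains 1, which forces (1,4) = 3.
Cage a has sum 9, leaving (2,1) = 3.
3 is placed in column 4; hence (2,4) = 1.
The 4 cells of cage a must have sum 9, leaving (3,1) = 1.
Column 4 already has 1, which forces (3,4) = 2.
Row 4 already has 3; hence (4,1) = 2.
Filled in: 4 2 1 3 / 3 4 2 1 / 1 3 4 2 / 2 1 3 4.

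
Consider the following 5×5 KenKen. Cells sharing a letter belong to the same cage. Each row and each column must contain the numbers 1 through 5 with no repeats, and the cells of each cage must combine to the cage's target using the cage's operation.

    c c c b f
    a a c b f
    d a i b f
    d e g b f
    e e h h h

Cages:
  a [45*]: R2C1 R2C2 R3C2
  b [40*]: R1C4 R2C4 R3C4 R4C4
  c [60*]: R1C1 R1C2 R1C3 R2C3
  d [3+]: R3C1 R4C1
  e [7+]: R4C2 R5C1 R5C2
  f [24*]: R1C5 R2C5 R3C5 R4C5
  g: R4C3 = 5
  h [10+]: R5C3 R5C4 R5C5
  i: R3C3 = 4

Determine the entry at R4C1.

The 3 cells of cage a must have product 45, leaving R2C1 = 3.
Cage a needs product 45, so R2C2 = 5.
The 3 cells of cage a must have product 45, so R3C2 = 3.
Cage i is given, leaving R3C3 = 4.
Cage g is a single given cell, which forces R4C3 = 5.
The 4 cells of cage c must have product 60, leaving R1C1 = 5.
Cage c needs product 60, so R1C3 = 3.
The 4 cells of cage b must have product 40, leaving R3C4 = 5.
The 4 cells of cage f must have product 24; hence R4C5 = 3.
Cage h has sum 10, leaving R5C5 = 5.
The only place for 3 in row 5 is R5C4.
Cage h has sum 10, leaving R5C3 = 2.
The 4 cells of cage c must have product 60; hence R1C2 = 4.
Column 3 already has 2, which forces R2C3 = 1.
Cage e has sum 7, which forces R4C2 = 2.
Column 2 already has 4, which forces R5C2 = 1.
The 4 cells of cage f must have product 24, which forces R2C5 = 4.
Cage d needs two cells with sum 3, so R3C1 = 2.
2 is placed in row 3, which forces R3C5 = 1.
Row 4 now contains 2; hence R4C1 = 1.
Row 4 already has 1, leaving R4C4 = 4.
Row 5 already has 1; hence R5C1 = 4.
Cage b needs product 40, which forces R1C4 = 1.
Column 5 now contains 1, so R1C5 = 2.
4 is placed in row 2, which forces R2C4 = 2.
Completed grid: 5 4 3 1 2 / 3 5 1 2 4 / 2 3 4 5 1 / 1 2 5 4 3 / 4 1 2 3 5.

1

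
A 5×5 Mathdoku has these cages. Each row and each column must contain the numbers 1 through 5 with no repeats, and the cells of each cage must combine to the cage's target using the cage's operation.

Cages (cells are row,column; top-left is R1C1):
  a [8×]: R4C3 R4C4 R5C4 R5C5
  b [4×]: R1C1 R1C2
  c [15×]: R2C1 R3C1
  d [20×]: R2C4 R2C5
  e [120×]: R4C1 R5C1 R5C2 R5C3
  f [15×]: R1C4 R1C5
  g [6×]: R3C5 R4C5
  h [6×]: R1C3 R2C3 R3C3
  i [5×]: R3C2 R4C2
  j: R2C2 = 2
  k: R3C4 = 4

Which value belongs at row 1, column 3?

Cage j is given, which forces R2C2 = 2.
Cage k is given, so R3C4 = 4.
Column 4 already has 4, so R2C4 = 5.
Cage d's pair has product 20, which forces R2C5 = 4.
4 is placed in column 5, leaving R5C5 = 1.
Column 4 already has 5, leaving R1C4 = 3.
Cage f needs two cells with product 15; hence R1C5 = 5.
Row 2 now contains 5; hence R2C1 = 3.
Row 2 now contains 3, leaving R2C3 = 1.
Cage c needs two cells with product 15, leaving R3C1 = 5.
Row 3 now contains 5, which forces R3C2 = 1.
Column 2 now contains 1, which forces R4C2 = 5.
Cage a has product 8, which forces R4C3 = 4.
Cage a has product 8, so R4C4 = 1.
Row 5 now contains 1, which forces R5C4 = 2.
Cage b's pair has product 4, which forces R1C1 = 1.
Column 2 now contains 1, so R1C2 = 4.
Column 3 now contains 1, leaving R1C3 = 2.
Cage h needs product 6, so R3C3 = 3.
Row 3 now contains 3; hence R3C5 = 2.
Row 4 now contains 4, leaving R4C1 = 2.
2 is placed in column 5; hence R4C5 = 3.
Row 5 now contains 2, which forces R5C1 = 4.
The 4 cells of cage e must have product 120, so R5C2 = 3.
The 4 cells of cage e must have product 120, so R5C3 = 5.
Filled in: 1 4 2 3 5 / 3 2 1 5 4 / 5 1 3 4 2 / 2 5 4 1 3 / 4 3 5 2 1.

2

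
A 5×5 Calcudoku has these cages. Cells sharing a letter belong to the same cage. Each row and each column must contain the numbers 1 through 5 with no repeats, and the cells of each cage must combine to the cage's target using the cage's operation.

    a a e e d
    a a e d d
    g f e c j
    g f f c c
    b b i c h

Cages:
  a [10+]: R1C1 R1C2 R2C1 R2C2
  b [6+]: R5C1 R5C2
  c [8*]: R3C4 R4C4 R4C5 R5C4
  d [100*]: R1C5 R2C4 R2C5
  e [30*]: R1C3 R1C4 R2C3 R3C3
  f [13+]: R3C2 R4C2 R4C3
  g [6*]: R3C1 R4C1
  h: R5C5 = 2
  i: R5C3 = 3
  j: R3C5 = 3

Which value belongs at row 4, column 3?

Cage d needs product 100, leaving R1C5 = 5.
The 3 cells of cage d must have product 100, leaving R2C4 = 5.
Cage d has product 100, which forces R2C5 = 4.
Cage j is a single given cell, so R3C5 = 3.
Cage c needs product 8, leaving R4C5 = 1.
I is a freebie, leaving R5C3 = 3.
Cage h is a single given cell, so R5C5 = 2.
The 4 cells of cage e must have product 30, leaving R1C4 = 3.
Row 3 now contains 3, leaving R3C1 = 2.
Cage e needs product 30, leaving R3C3 = 5.
Cage g's pair has product 6, leaving R4C1 = 3.
3 is placed in row 4, leaving R4C2 = 5.
5 is placed in column 3, which forces R4C3 = 4.
Row 4 now contains 4; hence R4C4 = 2.
Column 2 already has 5, so R5C2 = 1.
1 is placed in row 5, which forces R5C4 = 4.
Cage a needs sum 10, which forces R1C1 = 4.
Cage a needs sum 10; hence R1C2 = 2.
2 is placed in row 1; hence R1C3 = 1.
3 is placed in column 1, so R2C1 = 1.
Cage a needs sum 10; hence R2C2 = 3.
Column 3 already has 1, which forces R2C3 = 2.
Row 3 now contains 5; hence R3C2 = 4.
Column 4 already has 4; hence R3C4 = 1.
1 is placed in row 5, leaving R5C1 = 5.
Filled in: 4 2 1 3 5 / 1 3 2 5 4 / 2 4 5 1 3 / 3 5 4 2 1 / 5 1 3 4 2.

4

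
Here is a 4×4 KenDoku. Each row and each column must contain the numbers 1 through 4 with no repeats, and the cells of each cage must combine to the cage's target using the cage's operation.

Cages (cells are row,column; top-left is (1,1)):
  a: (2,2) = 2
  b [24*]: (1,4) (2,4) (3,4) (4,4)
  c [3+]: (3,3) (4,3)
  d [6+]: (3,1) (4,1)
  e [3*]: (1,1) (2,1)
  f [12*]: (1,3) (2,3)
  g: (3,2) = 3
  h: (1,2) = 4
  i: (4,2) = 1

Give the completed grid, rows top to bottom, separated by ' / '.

1 4 3 2 / 3 2 4 1 / 2 3 1 4 / 4 1 2 3

Cage h is a single given cell, which forces (1,2) = 4.
4 is placed in row 1, leaving (1,3) = 3.
Cage a is given, leaving (2,2) = 2.
Column 3 already has 3, leaving (2,3) = 4.
Cage g is a single given cell, leaving (3,2) = 3.
Cage i is given; hence (4,2) = 1.
Row 4 now contains 1, leaving (4,3) = 2.
Row 1 now contains 3; hence (1,1) = 1.
Row 1 now contains 1, leaving (1,4) = 2.
The two cells of cage e must have product 3, leaving (2,1) = 3.
Row 2 now contains 3, which forces (2,4) = 1.
The two cells of cage d must have sum 6, so (3,1) = 2.
Column 3 already has 2; hence (3,3) = 1.
Column 4 now contains 1, leaving (3,4) = 4.
2 is placed in row 4; hence (4,1) = 4.
Column 4 now contains 4, so (4,4) = 3.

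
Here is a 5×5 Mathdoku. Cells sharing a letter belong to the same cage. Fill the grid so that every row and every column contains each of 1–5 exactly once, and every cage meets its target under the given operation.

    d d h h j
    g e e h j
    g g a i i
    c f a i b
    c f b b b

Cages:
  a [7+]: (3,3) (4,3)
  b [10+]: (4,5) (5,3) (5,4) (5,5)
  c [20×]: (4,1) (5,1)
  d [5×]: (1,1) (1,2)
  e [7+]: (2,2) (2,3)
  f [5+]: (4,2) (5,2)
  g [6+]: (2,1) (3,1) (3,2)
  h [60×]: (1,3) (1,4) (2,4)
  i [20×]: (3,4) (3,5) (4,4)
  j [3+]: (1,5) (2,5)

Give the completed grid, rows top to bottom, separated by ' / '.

1 5 4 3 2 / 2 4 3 5 1 / 3 1 2 4 5 / 4 2 5 1 3 / 5 3 1 2 4

The only place for 2 in row 1 is (1,5).
Column 5 now contains 2; hence (2,5) = 1.
Row 5 needs a 5, and only (5,1) is open for it.
Column 1 now contains 5; hence (1,1) = 1.
Cage d's pair has product 5; hence (1,2) = 5.
Column 1 now contains 5, so (4,1) = 4.
Row 4 now contains 4; hence (4,5) = 3.
Column 5 already has 3; hence (5,5) = 4.
The 3 cells of cage h must have product 60; hence (2,4) = 5.
Cage g has sum 6, leaving (3,2) = 1.
Cage i needs product 20, leaving (3,4) = 4.
4 is placed in column 5, so (3,5) = 5.
The two cells of cage f must have sum 5, which forces (4,2) = 2.
2 is placed in row 4, which forces (4,3) = 5.
Cage i has product 20, so (4,4) = 1.
Cage f needs two cells with sum 5, which forces (5,2) = 3.
Column 4 already has 1, so (5,4) = 2.
Cage h needs product 60, so (1,3) = 4.
Column 4 already has 4, which forces (1,4) = 3.
Column 2 already has 3; hence (2,2) = 4.
Cage e's pair has sum 7, which forces (2,3) = 3.
5 is placed in row 3, so (3,3) = 2.
Row 5 already has 2, so (5,3) = 1.
3 is placed in row 2, which forces (2,1) = 2.
Row 3 already has 2, which forces (3,1) = 3.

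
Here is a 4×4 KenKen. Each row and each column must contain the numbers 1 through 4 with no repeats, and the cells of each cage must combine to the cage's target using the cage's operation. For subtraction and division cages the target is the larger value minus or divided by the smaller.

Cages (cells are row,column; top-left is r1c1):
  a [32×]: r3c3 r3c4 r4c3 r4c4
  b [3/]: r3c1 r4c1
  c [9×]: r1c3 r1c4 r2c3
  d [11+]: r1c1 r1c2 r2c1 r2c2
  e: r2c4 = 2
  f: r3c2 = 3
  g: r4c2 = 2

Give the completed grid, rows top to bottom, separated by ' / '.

2 4 1 3 / 4 1 3 2 / 1 3 2 4 / 3 2 4 1

Cage c has product 9, leaving r1c3 = 1.
The 3 cells of cage c must have product 9; hence r1c4 = 3.
Cage c needs product 9, so r2c3 = 3.
Cage e is given, so r2c4 = 2.
Cage f is given, so r3c2 = 3.
Cage g is given, so r4c2 = 2.
Row 4 already has 2, leaving r4c3 = 4.
4 is placed in row 4; hence r4c4 = 1.
The 4 cells of cage d must have sum 11, which forces r1c1 = 2.
2 is placed in column 2, which forces r1c2 = 4.
The 4 cells of cage d must have sum 11, so r2c1 = 4.
Cage d needs sum 11, so r2c2 = 1.
3 is placed in row 3, which forces r3c1 = 1.
Column 3 already has 4, leaving r3c3 = 2.
Column 4 already has 1; hence r3c4 = 4.
1 is placed in row 4, leaving r4c1 = 3.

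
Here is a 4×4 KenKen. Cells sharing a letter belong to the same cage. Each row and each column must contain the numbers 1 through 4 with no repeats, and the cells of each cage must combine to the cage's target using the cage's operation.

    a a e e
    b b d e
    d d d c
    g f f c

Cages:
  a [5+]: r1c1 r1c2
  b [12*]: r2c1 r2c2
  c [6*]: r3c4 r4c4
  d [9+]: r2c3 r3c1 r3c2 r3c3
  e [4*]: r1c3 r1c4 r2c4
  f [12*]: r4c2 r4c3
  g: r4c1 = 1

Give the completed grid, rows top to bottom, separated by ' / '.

Cage g is given, leaving r4c1 = 1.
In row 4, 2 can only go at r4c4, so r4c4 = 2.
The 3 cells of cage e must have product 4, leaving r1c3 = 1.
Cage e needs product 4, so r1c4 = 4.
2 is placed in column 4; hence r2c4 = 1.
2 is placed in column 4, leaving r3c4 = 3.
The 4 cells of cage d must have sum 9; hence r2c3 = 2.
Cage d needs sum 9, so r3c1 = 2.
The 4 cells of cage d must have sum 9, so r3c2 = 1.
Cage d has sum 9; hence r3c3 = 4.
Column 3 now contains 4, which forces r4c3 = 3.
2 is placed in column 1, which forces r1c1 = 3.
The two cells of cage a must have sum 5, leaving r1c2 = 2.
3 is placed in column 1, so r2c1 = 4.
Row 2 now contains 4, which forces r2c2 = 3.
3 is placed in row 4, which forces r4c2 = 4.

3 2 1 4 / 4 3 2 1 / 2 1 4 3 / 1 4 3 2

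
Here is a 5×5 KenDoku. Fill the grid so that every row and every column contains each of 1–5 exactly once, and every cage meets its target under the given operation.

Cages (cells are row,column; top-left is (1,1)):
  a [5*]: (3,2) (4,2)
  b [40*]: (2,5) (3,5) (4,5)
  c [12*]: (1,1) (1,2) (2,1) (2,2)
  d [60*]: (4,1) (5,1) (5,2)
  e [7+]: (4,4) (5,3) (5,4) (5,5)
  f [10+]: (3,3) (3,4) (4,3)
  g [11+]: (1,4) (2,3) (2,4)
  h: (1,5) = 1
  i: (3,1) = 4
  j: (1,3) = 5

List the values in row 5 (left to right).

Cage j is a single given cell, which forces (1,3) = 5.
Cage h is a single given cell; hence (1,5) = 1.
I is a freebie, so (3,1) = 4.
The 4 cells of cage e must have sum 7; hence (4,4) = 1.
The two cells of cage a must have product 5; hence (3,2) = 1.
Cage f has sum 10, leaving (3,4) = 5.
Row 3 already has 5; hence (3,5) = 2.
1 is placed in row 4, which forces (4,2) = 5.
Row 4 now contains 5, which forces (4,5) = 4.
Cage d needs product 60; hence (5,2) = 4.
The 4 cells of cage e must have sum 7, which forces (5,3) = 1.
Column 5 already has 2, so (5,5) = 3.
The 4 cells of cage c must have product 12; hence (1,1) = 2.
The 4 cells of cage c must have product 12; hence (1,2) = 3.
Cage g has sum 11, so (1,4) = 4.
Cage c has product 12, leaving (2,1) = 1.
Column 2 already has 1, leaving (2,2) = 2.
The 3 cells of cage g must have sum 11, which forces (2,3) = 4.
5 is placed in column 4, which forces (2,4) = 3.
Column 5 now contains 4, which forces (2,5) = 5.
2 is placed in row 3, which forces (3,3) = 3.
Row 4 now contains 5, which forces (4,1) = 3.
Cage f needs sum 10, which forces (4,3) = 2.
Row 5 now contains 3, leaving (5,1) = 5.
Row 5 now contains 3, which forces (5,4) = 2.
Filled in: 2 3 5 4 1 / 1 2 4 3 5 / 4 1 3 5 2 / 3 5 2 1 4 / 5 4 1 2 3.

5 4 1 2 3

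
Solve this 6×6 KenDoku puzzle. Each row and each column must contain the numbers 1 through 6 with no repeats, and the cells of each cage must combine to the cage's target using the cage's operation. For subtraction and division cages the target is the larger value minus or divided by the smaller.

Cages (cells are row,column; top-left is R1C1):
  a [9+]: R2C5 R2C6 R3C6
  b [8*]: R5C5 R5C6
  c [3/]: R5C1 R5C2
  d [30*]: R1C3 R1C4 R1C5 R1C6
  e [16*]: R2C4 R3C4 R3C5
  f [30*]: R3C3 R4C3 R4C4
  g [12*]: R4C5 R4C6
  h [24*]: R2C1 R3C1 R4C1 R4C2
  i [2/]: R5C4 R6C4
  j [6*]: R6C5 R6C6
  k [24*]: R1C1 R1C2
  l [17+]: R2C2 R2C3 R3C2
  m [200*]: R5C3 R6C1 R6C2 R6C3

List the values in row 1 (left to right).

6 4 1 2 5 3

The 3 cells of cage l must have sum 17; hence R2C2 = 5.
The 3 cells of cage l must have sum 17, which forces R2C3 = 6.
Cage l has sum 17, so R3C2 = 6.
Cage m needs product 200; hence R5C3 = 5.
The two cells of cage k must have product 24; hence R1C1 = 6.
Column 2 already has 6, so R1C2 = 4.
Cage f needs product 30, leaving R4C4 = 5.
Cage m needs product 200; hence R6C1 = 5.
4 is placed in column 2; hence R6C2 = 2.
2 is placed in row 6; hence R6C3 = 4.
The only place for 5 in row 3 is R3C6.
Cage d has product 30, so R1C5 = 5.
In row 5, 6 can only go at R5C4, so R5C4 = 6.
The two cells of cage i must have quotient 2, so R6C4 = 3.
Column 3 needs a 1, and only R1C3 is open for it.
1 is placed in row 1, leaving R1C4 = 2.
Cage d has product 30, so R1C6 = 3.
Column 4 already has 2, leaving R2C4 = 4.
Column 6 already has 3, leaving R2C6 = 1.
4 is placed in column 4, leaving R3C4 = 1.
Column 6 already has 1; hence R6C6 = 6.
Row 2 already has 1; hence R2C5 = 3.
Cage e has product 16; hence R3C5 = 4.
Column 5 already has 3; hence R4C5 = 6.
Column 5 now contains 4, so R5C5 = 2.
Row 5 already has 2, leaving R5C6 = 4.
Row 6 now contains 6, which forces R6C5 = 1.
Row 2 now contains 3; hence R2C1 = 2.
The 4 cells of cage h must have product 24, which forces R3C1 = 3.
Row 3 now contains 3, leaving R3C3 = 2.
The 4 cells of cage h must have product 24, so R4C1 = 4.
Cage h has product 24, leaving R4C2 = 1.
2 is placed in column 3; hence R4C3 = 3.
Column 6 already has 4, so R4C6 = 2.
Column 1 now contains 3, leaving R5C1 = 1.
Column 2 already has 1; hence R5C2 = 3.
Filled in: 6 4 1 2 5 3 / 2 5 6 4 3 1 / 3 6 2 1 4 5 / 4 1 3 5 6 2 / 1 3 5 6 2 4 / 5 2 4 3 1 6.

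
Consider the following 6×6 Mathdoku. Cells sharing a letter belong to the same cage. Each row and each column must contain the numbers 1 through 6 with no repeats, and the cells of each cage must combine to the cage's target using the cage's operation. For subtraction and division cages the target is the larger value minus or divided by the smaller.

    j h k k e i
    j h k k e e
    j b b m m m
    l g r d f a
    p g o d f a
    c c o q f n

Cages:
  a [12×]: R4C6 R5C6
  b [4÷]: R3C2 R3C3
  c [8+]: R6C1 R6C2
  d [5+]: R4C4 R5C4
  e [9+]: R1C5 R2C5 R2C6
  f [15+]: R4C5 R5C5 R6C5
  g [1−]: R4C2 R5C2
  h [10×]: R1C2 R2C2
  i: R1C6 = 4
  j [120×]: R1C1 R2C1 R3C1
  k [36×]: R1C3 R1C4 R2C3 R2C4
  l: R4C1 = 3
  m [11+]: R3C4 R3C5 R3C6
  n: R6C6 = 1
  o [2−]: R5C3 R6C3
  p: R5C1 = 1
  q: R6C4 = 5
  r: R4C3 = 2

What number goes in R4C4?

Cage i is a single given cell, so R1C6 = 4.
L is a freebie, which forces R4C1 = 3.
Cage r is given, which forces R4C3 = 2.
Row 4 now contains 2, leaving R4C6 = 6.
Cage p is given; hence R5C1 = 1.
Cage q is given, so R6C4 = 5.
N is a freebie, so R6C6 = 1.
Cage d needs two cells with sum 5, which forces R4C4 = 1.
Cage d's pair has sum 5, so R5C4 = 4.
Cage a's pair has product 12; hence R5C6 = 2.
Row 3 needs a 3, and only R3C6 is open for it.
3 is placed in column 6, so R2C6 = 5.
Cage h's pair has product 10, which forces R1C2 = 5.
Row 2 already has 5, which forces R2C2 = 2.
Column 2 already has 5, leaving R4C2 = 4.
4 is placed in row 4, which forces R4C5 = 5.
5 is placed in column 5; hence R5C5 = 6.
Column 2 now contains 2; hence R6C2 = 6.
Column 5 already has 6; hence R6C5 = 4.
Row 1 already has 5; hence R1C1 = 6.
The 4 cells of cage k must have product 36, which forces R1C4 = 2.
The 3 cells of cage j must have product 120, so R2C1 = 4.
The 3 cells of cage j must have product 120, which forces R3C1 = 5.
4 is placed in column 2; hence R3C2 = 1.
The two cells of cage b must have quotient 4, which forces R3C3 = 4.
The 3 cells of cage m must have sum 11, leaving R3C4 = 6.
Column 5 already has 6; hence R3C5 = 2.
Row 5 already has 6, so R5C2 = 3.
Row 5 already has 6, so R5C3 = 5.
6 is placed in row 6, which forces R6C1 = 2.
Row 6 already has 4; hence R6C3 = 3.
3 is placed in column 3, so R1C3 = 1.
Row 1 now contains 1, leaving R1C5 = 3.
The 4 cells of cage k must have product 36; hence R2C3 = 6.
Column 4 already has 6, so R2C4 = 3.
Column 5 already has 3, so R2C5 = 1.
Filled in: 6 5 1 2 3 4 / 4 2 6 3 1 5 / 5 1 4 6 2 3 / 3 4 2 1 5 6 / 1 3 5 4 6 2 / 2 6 3 5 4 1.

1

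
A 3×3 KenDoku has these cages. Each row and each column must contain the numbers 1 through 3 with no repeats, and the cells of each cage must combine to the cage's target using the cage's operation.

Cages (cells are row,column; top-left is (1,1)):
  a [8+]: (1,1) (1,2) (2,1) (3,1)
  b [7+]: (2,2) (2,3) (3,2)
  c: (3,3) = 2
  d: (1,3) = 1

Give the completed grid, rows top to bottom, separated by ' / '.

3 2 1 / 2 1 3 / 1 3 2

Cage a has sum 8; hence (1,2) = 2.
Cage d is a single given cell, so (1,3) = 1.
Column 2 now contains 2, leaving (3,2) = 3.
Cage c is given, leaving (3,3) = 2.
1 is placed in row 1, so (1,1) = 3.
Cage a has sum 8, so (2,1) = 2.
Column 2 now contains 3; hence (2,2) = 1.
2 is placed in column 3, which forces (2,3) = 3.
2 is placed in row 3; hence (3,1) = 1.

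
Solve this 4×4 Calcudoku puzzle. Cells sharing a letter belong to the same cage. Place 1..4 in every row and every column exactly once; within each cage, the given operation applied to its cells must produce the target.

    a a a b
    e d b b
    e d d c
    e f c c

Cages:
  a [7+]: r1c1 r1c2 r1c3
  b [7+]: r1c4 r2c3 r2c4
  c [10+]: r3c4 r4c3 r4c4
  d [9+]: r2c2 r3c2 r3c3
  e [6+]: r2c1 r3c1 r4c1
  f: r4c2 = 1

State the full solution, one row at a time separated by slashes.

Cage f is a single given cell; hence r4c2 = 1.
In row 1, 3 can only go at r1c4, so r1c4 = 3.
Cage b needs sum 7; hence r2c3 = 3.
The 3 cells of cage b must have sum 7, so r2c4 = 1.
Column 4 already has 3, so r3c4 = 4.
Cage c has sum 10, so r4c3 = 4.
The 3 cells of cage c must have sum 10, so r4c4 = 2.
Row 2 already has 1, so r2c1 = 2.
The 3 cells of cage d must have sum 9, so r2c2 = 4.
Cage e has sum 6; hence r3c1 = 1.
Cage d has sum 9, leaving r3c2 = 3.
Row 3 now contains 4, so r3c3 = 2.
Row 4 already has 2, which forces r4c1 = 3.
Column 1 already has 1, which forces r1c1 = 4.
Column 2 now contains 4, leaving r1c2 = 2.
Column 3 now contains 2; hence r1c3 = 1.

4 2 1 3 / 2 4 3 1 / 1 3 2 4 / 3 1 4 2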